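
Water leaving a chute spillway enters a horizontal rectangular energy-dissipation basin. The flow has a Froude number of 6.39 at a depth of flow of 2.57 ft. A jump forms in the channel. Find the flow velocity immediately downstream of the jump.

Fr₁ = 6.39 (given).
From the momentum equation for a rectangular channel, y₂/y₁ = ½[√(1 + 8Fr₁²) − 1] = ½[√327.7 − 1] = 8.55.
y₂ = 8.55 × 2.57 = 22.0 ft.
V₁ = Fr₁·√(g·y₁) = 6.39×√(32.2×2.57) = 58.1 ft/s; q = V₁·y₁ = 149 ft²/s.
V₂ = q/y₂ = 149/22.0 = 6.80 ft/s.

V₂ = 6.80 ft/s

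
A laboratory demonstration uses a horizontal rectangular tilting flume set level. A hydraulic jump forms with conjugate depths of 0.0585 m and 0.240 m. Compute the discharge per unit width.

q = 0.143 m²/s

For a rectangular channel the momentum equation gives q² = ½·g·y₁·y₂·(y₁ + y₂) = ½×9.81×0.0585×0.240×0.298 = 0.0206.
q = √0.0206 = 0.143 m²/s.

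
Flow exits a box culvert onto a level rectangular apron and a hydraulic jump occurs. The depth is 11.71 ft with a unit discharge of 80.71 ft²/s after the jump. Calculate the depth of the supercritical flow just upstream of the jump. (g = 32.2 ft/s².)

y₁ = 2.442 ft

V₂ = q/y₂ = 80.71/11.71 = 6.892 ft/s; Fr₂ = V₂/√(g·y₂) = 0.3549.
Since the conjugate-depth ratio holds either way, y₁/y₂ = ½[√(1 + 8Fr₂²) − 1] = ½[√2.0079 − 1] = 0.2085.
y₁ = 0.2085 × 11.71 = 2.442 ft.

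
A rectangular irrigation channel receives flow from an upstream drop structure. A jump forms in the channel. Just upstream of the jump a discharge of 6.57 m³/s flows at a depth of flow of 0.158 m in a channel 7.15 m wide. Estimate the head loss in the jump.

q = Q/b = 6.57/7.15 = 0.919 m²/s; V₁ = q/y₁ = 5.82 m/s. Fr₁ = V₁/√(g·y₁) = 4.67.
Bélanger equation: y₂/y₁ = ½[√(1 + 8Fr₁²) − 1] = ½[√175.6 − 1] = 6.13.
y₂ = 6.13 × 0.158 = 0.968 m.
Head loss: ΔE = (y₂ − y₁)³/(4y₁y₂) = (0.968 − 0.158)³/(4×0.158×0.968) = 0.531/0.612 = 0.868 m.

ΔE = 0.868 m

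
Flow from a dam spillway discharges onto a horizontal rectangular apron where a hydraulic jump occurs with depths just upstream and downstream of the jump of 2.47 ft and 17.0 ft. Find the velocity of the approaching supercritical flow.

V₁ = 46.4 ft/s

For a rectangular channel the momentum equation gives q² = ½·g·y₁·y₂·(y₁ + y₂) = ½×32.2×2.47×17.0×19.5 = 13162.
q = √13162 = 115 ft²/s.
V₁ = q/y₁ = 115/2.47 = 46.4 ft/s.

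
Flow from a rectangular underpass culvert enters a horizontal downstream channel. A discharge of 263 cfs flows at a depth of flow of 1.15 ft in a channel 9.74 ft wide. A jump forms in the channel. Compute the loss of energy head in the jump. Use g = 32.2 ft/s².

ΔE = 3.64 ft

q = Q/b = 263/9.74 = 27.0 ft²/s; V₁ = q/y₁ = 23.5 ft/s. Fr₁ = V₁/√(g·y₁) = 3.86.
From the momentum equation for a rectangular channel, y₂/y₁ = ½[√(1 + 8Fr₁²) − 1] = ½[√120.1 − 1] = 4.98.
y₂ = 4.98 × 1.15 = 5.73 ft.
Head loss: ΔE = (y₂ − y₁)³/(4y₁y₂) = (5.73 − 1.15)³/(4×1.15×5.73) = 95.9/26.3 = 3.64 ft.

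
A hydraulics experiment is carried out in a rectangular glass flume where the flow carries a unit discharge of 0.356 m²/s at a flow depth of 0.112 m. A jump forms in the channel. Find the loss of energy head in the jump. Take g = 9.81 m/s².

V₁ = q/y₁ = 0.356/0.112 = 3.18 m/s. Fr₁ = V₁/√(g·y₁) = 3.18/√(9.81×0.112) = 3.03.
By Bélanger, y₂/y₁ = ½[√(1 + 8Fr₁²) − 1] = ½[√74.56 − 1] = 3.82.
y₂ = 3.82 × 0.112 = 0.428 m.
Head loss: ΔE = (y₂ − y₁)³/(4y₁y₂) = (0.428 − 0.112)³/(4×0.112×0.428) = 0.0314/0.192 = 0.164 m.

ΔE = 0.164 m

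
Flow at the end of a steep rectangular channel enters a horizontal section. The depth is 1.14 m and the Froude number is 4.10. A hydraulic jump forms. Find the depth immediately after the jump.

y₂ = 6.06 m

Fr₁ = 4.10 (given).
Conjugate-depth relation: y₂/y₁ = ½[√(1 + 8Fr₁²) − 1] = ½[√135.5 − 1] = 5.32.
y₂ = 5.32 × 1.14 = 6.06 m.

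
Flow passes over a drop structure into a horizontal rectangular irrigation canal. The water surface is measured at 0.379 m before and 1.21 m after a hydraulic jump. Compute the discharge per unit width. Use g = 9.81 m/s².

q = 1.89 m²/s

For a rectangular channel the momentum equation gives q² = ½·g·y₁·y₂·(y₁ + y₂) = ½×9.81×0.379×1.21×1.59 = 3.57.
q = √3.57 = 1.89 m²/s.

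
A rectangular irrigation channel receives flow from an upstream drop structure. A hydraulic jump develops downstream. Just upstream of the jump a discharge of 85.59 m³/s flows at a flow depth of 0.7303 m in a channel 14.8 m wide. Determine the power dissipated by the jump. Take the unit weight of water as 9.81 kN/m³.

q = Q/b = 85.59/14.8 = 5.783 m²/s; V₁ = q/y₁ = 7.919 m/s. Fr₁ = V₁/√(g·y₁) = 2.959.
Conjugate-depth relation: y₂/y₁ = ½[√(1 + 8Fr₁²) − 1] = ½[√71.023 − 1] = 3.714.
y₂ = 3.714 × 0.7303 = 2.712 m.
V₂ = q/y₂ = 5.783/2.712 = 2.132 m/s. E₁ = y₁ + V₁²/2g = 3.926 m; E₂ = y₂ + V₂²/2g = 2.944 m. ΔE = E₁ − E₂ = 0.9825 m.
P = γ·Q·ΔE = 9.81 × 85.59 × 0.9825 = 825.0 kW.

P = 825.0 kW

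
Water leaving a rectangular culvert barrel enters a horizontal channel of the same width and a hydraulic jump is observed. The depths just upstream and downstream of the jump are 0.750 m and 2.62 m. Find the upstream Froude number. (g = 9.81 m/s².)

Fr₁ = 2.80

For a rectangular channel the momentum equation gives q² = ½·g·y₁·y₂·(y₁ + y₂) = ½×9.81×0.750×2.62×3.37 = 32.5.
q = √32.5 = 5.70 m²/s.
V₁ = q/y₁ = 7.60 m/s; Fr₁ = V₁/√(g·y₁) = 2.80.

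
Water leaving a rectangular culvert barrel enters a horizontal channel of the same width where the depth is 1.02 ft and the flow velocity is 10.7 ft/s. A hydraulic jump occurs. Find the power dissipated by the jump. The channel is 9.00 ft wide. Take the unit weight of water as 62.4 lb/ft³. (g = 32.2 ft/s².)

Fr₁ = V₁/√(g·y₁) = 10.7/√(32.2×1.02) = 1.87.
Conjugate-depth relation: y₂/y₁ = ½[√(1 + 8Fr₁²) − 1] = ½[√28.89 − 1] = 2.19.
y₂ = 2.19 × 1.02 = 2.23 ft.
Head loss: ΔE = (y₂ − y₁)³/(4y₁y₂) = (2.23 − 1.02)³/(4×1.02×2.23) = 1.78/9.10 = 0.195 ft.
q = V₁·y₁ = 10.7 × 1.02 = 10.9 ft²/s. Q = q·b = 10.9 × 9.00 = 98.2 cfs. P = γ·Q·ΔE/550 = 62.4 × 98.2 × 0.195 / 550 = 2.17 hp.

P = 2.17 hp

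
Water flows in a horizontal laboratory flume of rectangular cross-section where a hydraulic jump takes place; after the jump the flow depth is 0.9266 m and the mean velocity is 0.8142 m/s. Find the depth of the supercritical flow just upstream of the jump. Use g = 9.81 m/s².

Fr₂ = V₂/√(g·y₂) = 0.8142/√(9.81×0.9266) = 0.2701.
From the momentum equation (using Fr₂), y₁/y₂ = ½[√(1 + 8Fr₂²) − 1] = ½[√1.5834 − 1] = 0.1292.
y₁ = 0.1292 × 0.9266 = 0.1197 m.

y₁ = 0.1197 m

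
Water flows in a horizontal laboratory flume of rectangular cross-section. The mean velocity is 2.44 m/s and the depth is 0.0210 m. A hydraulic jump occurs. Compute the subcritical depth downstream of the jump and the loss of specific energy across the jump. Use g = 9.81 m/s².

Fr₁ = V₁/√(g·y₁) = 2.44/√(9.81×0.0210) = 5.38.
Bélanger equation: y₂/y₁ = ½[√(1 + 8Fr₁²) − 1] = ½[√232.2 − 1] = 7.12.
y₂ = 7.12 × 0.0210 = 0.149 m.
q = V₁·y₁ = 2.44 × 0.0210 = 0.0512 m²/s. V₂ = q/y₂ = 0.0512/0.149 = 0.343 m/s. E₁ = y₁ + V₁²/2g = 0.324 m; E₂ = y₂ + V₂²/2g = 0.155 m. ΔE = E₁ − E₂ = 0.169 m.

y₂ = 0.149 m; ΔE = 0.169 m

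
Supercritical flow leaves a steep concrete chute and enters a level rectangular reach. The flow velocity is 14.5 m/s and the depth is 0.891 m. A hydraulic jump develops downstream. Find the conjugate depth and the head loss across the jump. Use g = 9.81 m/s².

Fr₁ = V₁/√(g·y₁) = 14.5/√(9.81×0.891) = 4.90.
Conjugate-depth relation: y₂/y₁ = ½[√(1 + 8Fr₁²) − 1] = ½[√193.4 − 1] = 6.45.
y₂ = 6.45 × 0.891 = 5.75 m.
q = V₁·y₁ = 14.5 × 0.891 = 12.9 m²/s. V₂ = q/y₂ = 12.9/5.75 = 2.25 m/s. E₁ = y₁ + V₁²/2g = 11.6 m; E₂ = y₂ + V₂²/2g = 6.01 m. ΔE = E₁ − E₂ = 5.60 m.

y₂ = 5.75 m; ΔE = 5.60 m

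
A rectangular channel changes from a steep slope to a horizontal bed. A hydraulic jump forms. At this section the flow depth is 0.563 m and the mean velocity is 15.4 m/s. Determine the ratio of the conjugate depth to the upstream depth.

y₂/y₁ = 8.78

Fr₁ = V₁/√(g·y₁) = 15.4/√(9.81×0.563) = 6.55.
Conjugate-depth relation: y₂/y₁ = ½[√(1 + 8Fr₁²) − 1] = ½[√344.5 − 1] = 8.78.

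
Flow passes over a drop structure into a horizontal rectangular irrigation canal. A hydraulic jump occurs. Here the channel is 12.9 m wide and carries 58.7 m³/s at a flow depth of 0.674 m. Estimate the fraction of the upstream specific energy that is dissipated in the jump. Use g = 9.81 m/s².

ΔE/E₁ = 0.196 (19.6%)

q = Q/b = 58.7/12.9 = 4.55 m²/s; V₁ = q/y₁ = 6.75 m/s. Fr₁ = V₁/√(g·y₁) = 2.63.
By Bélanger, y₂/y₁ = ½[√(1 + 8Fr₁²) − 1] = ½[√56.15 − 1] = 3.25.
y₂ = 3.25 × 0.674 = 2.19 m.
E₁ = y₁ + V₁²/2g = 3.00 m. ΔE = (y₂ − y₁)³/(4y₁y₂) = 0.589 m. ΔE/E₁ = 0.589/3.00 = 0.196.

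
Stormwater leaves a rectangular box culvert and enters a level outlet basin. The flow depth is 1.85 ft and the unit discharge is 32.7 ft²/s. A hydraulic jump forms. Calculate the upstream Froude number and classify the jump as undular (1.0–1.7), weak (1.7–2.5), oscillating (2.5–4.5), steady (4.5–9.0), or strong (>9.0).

Fr₁ = 2.29; weak jump

V₁ = q/y₁ = 32.7/1.85 = 17.7 ft/s. Fr₁ = V₁/√(g·y₁) = 17.7/√(32.2×1.85) = 2.29.
Fr₁ = 2.29 lies in the weak range.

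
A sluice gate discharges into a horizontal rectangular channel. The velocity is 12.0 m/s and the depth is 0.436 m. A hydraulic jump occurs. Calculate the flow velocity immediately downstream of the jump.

V₂ = 1.55 m/s

Fr₁ = V₁/√(g·y₁) = 12.0/√(9.81×0.436) = 5.80.
Conjugate-depth relation: y₂/y₁ = ½[√(1 + 8Fr₁²) − 1] = ½[√270.3 − 1] = 7.72.
y₂ = 7.72 × 0.436 = 3.37 m.
q = V₁·y₁ = 12.0 × 0.436 = 5.23 m²/s.
V₂ = q/y₂ = 5.23/3.37 = 1.55 m/s.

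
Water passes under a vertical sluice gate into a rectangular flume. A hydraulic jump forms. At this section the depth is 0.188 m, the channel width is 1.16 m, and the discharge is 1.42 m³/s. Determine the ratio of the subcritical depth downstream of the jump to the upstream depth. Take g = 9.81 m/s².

q = Q/b = 1.42/1.16 = 1.22 m²/s; V₁ = q/y₁ = 6.51 m/s. Fr₁ = V₁/√(g·y₁) = 4.79.
Bélanger equation: y₂/y₁ = ½[√(1 + 8Fr₁²) − 1] = ½[√184.9 − 1] = 6.30.

y₂/y₁ = 6.30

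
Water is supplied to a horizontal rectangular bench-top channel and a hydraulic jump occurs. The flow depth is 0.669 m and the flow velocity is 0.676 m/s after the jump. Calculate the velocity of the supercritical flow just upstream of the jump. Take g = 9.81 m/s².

Fr₂ = V₂/√(g·y₂) = 0.676/√(9.81×0.669) = 0.264.
Applying the sequent-depth relation in reverse, y₁/y₂ = ½[√(1 + 8Fr₂²) − 1] = ½[√1.557 − 1] = 0.124.
y₁ = 0.124 × 0.669 = 0.0829 m.
V₁ = q/y₁ = 0.452/0.0829 = 5.46 m/s.

V₁ = 5.46 m/s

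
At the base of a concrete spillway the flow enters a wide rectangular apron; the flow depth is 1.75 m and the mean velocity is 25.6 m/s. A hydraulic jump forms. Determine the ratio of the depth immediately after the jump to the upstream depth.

Fr₁ = V₁/√(g·y₁) = 25.6/√(9.81×1.75) = 6.18.
Sequent-depth ratio: y₂/y₁ = ½[√(1 + 8Fr₁²) − 1] = ½[√306.4 − 1] = 8.25.

y₂/y₁ = 8.25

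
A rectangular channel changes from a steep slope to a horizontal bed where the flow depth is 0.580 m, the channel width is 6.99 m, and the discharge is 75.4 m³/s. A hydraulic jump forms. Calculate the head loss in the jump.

q = Q/b = 75.4/6.99 = 10.8 m²/s; V₁ = q/y₁ = 18.6 m/s. Fr₁ = V₁/√(g·y₁) = 7.80.
Bélanger equation: y₂/y₁ = ½[√(1 + 8Fr₁²) − 1] = ½[√487.3 − 1] = 10.5.
y₂ = 10.5 × 0.580 = 6.11 m.
V₂ = q/y₂ = 10.8/6.11 = 1.76 m/s. E₁ = y₁ + V₁²/2g = 18.2 m; E₂ = y₂ + V₂²/2g = 6.27 m. ΔE = E₁ − E₂ = 11.9 m.

ΔE = 11.9 m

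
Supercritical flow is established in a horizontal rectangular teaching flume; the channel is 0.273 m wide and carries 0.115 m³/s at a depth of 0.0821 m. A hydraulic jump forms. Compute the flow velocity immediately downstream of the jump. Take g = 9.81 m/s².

q = Q/b = 0.115/0.273 = 0.421 m²/s; V₁ = q/y₁ = 5.13 m/s. Fr₁ = V₁/√(g·y₁) = 5.72.
Bélanger equation: y₂/y₁ = ½[√(1 + 8Fr₁²) − 1] = ½[√262.5 − 1] = 7.60.
y₂ = 7.60 × 0.0821 = 0.624 m.
V₂ = q/y₂ = 0.421/0.624 = 0.675 m/s.

V₂ = 0.675 m/s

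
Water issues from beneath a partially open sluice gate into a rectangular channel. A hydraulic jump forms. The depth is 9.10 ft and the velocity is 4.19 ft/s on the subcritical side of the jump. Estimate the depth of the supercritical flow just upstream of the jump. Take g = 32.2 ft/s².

Fr₂ = V₂/√(g·y₂) = 4.19/√(32.2×9.10) = 0.245.
Since the conjugate-depth ratio holds either way, y₁/y₂ = ½[√(1 + 8Fr₂²) − 1] = ½[√1.479 − 1] = 0.108.
y₁ = 0.108 × 9.10 = 0.984 ft.

y₁ = 0.984 ft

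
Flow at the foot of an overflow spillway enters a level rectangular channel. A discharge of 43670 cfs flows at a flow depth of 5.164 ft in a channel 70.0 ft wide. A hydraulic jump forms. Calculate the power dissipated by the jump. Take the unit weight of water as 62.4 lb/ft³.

P = 815089 hp

q = Q/b = 43670/70.0 = 623.9 ft²/s; V₁ = q/y₁ = 120.8 ft/s. Fr₁ = V₁/√(g·y₁) = 9.369.
By Bélanger, y₂/y₁ = ½[√(1 + 8Fr₁²) − 1] = ½[√703.18 − 1] = 12.76.
y₂ = 12.76 × 5.164 = 65.89 ft.
Head loss: ΔE = (y₂ − y₁)³/(4y₁y₂) = (65.89 − 5.164)³/(4×5.164×65.89) = 223893/1361 = 164.5 ft.
P = γ·Q·ΔE/550 = 62.4 × 43670 × 164.5 / 550 = 815089 hp.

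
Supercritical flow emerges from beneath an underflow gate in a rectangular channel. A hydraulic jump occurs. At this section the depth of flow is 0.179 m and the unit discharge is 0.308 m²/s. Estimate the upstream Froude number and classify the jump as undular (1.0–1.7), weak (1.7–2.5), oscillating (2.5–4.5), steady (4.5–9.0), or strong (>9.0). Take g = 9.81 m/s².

V₁ = q/y₁ = 0.308/0.179 = 1.72 m/s. Fr₁ = V₁/√(g·y₁) = 1.72/√(9.81×0.179) = 1.30.
Fr₁ = 1.30 lies in the undular range.

Fr₁ = 1.30; undular jump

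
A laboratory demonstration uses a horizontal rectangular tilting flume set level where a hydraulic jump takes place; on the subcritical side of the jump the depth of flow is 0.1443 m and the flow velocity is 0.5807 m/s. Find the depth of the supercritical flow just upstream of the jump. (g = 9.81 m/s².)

y₁ = 0.05084 m

Fr₂ = V₂/√(g·y₂) = 0.5807/√(9.81×0.1443) = 0.4881.
Applying the sequent-depth relation in reverse, y₁/y₂ = ½[√(1 + 8Fr₂²) − 1] = ½[√2.9057 − 1] = 0.3523.
y₁ = 0.3523 × 0.1443 = 0.05084 m.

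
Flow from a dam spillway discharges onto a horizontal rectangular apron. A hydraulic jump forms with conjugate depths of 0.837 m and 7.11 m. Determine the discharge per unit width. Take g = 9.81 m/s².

q = 15.2 m²/s

For a rectangular channel the momentum equation gives q² = ½·g·y₁·y₂·(y₁ + y₂) = ½×9.81×0.837×7.11×7.95 = 232.
q = √232 = 15.2 m²/s.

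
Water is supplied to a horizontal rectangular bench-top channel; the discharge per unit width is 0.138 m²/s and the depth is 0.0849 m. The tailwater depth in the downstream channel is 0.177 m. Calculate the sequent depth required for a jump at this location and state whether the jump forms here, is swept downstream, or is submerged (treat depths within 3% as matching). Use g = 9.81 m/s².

V₁ = q/y₁ = 0.138/0.0849 = 1.63 m/s. Fr₁ = V₁/√(g·y₁) = 1.63/√(9.81×0.0849) = 1.78.
Conjugate-depth relation: y₂/y₁ = ½[√(1 + 8Fr₁²) − 1] = ½[√26.38 − 1] = 2.07.
y₂ = 2.07 × 0.0849 = 0.176 m.
Tailwater y_tw = 0.177 m: y_tw ≈ y₂, so the jump forms here.

y₂ = 0.176 m; the jump forms here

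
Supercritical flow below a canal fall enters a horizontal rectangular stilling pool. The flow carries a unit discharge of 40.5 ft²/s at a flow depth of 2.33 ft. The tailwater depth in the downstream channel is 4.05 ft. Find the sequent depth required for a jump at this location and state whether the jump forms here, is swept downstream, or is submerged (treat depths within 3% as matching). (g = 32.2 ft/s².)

y₂ = 5.55 ft; the jump is swept downstream

V₁ = q/y₁ = 40.5/2.33 = 17.4 ft/s. Fr₁ = V₁/√(g·y₁) = 17.4/√(32.2×2.33) = 2.01.
Sequent-depth ratio: y₂/y₁ = ½[√(1 + 8Fr₁²) − 1] = ½[√33.22 − 1] = 2.38.
y₂ = 2.38 × 2.33 = 5.55 ft.
Tailwater y_tw = 4.05 ft: y_tw < y₂, so the jump is swept downstream.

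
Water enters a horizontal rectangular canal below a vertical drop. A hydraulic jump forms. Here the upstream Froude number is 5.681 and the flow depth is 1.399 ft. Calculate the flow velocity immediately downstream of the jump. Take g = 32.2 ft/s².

Fr₁ = 5.681 (given).
Bélanger equation: y₂/y₁ = ½[√(1 + 8Fr₁²) − 1] = ½[√259.19 − 1] = 7.550.
y₂ = 7.550 × 1.399 = 10.56 ft.
V₁ = Fr₁·√(g·y₁) = 5.681×√(32.2×1.399) = 38.13 ft/s; q = V₁·y₁ = 53.34 ft²/s.
V₂ = q/y₂ = 53.34/10.56 = 5.050 ft/s.

V₂ = 5.050 ft/s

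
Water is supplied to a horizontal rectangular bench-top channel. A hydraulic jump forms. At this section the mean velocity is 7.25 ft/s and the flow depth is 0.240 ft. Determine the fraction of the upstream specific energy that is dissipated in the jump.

Fr₁ = V₁/√(g·y₁) = 7.25/√(32.2×0.240) = 2.61.
From the momentum equation for a rectangular channel, y₂/y₁ = ½[√(1 + 8Fr₁²) − 1] = ½[√55.41 − 1] = 3.22.
y₂ = 3.22 × 0.240 = 0.773 ft.
E₁ = y₁ + V₁²/2g = 1.06 ft. ΔE = (y₂ − y₁)³/(4y₁y₂) = 0.204 ft. ΔE/E₁ = 0.204/1.06 = 0.193.

ΔE/E₁ = 0.193 (19.3%)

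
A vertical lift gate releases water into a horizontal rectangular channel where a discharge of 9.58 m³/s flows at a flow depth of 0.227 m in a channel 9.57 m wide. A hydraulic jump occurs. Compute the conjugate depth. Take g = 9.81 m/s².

q = Q/b = 9.58/9.57 = 1.00 m²/s; V₁ = q/y₁ = 4.41 m/s. Fr₁ = V₁/√(g·y₁) = 2.96.
From the momentum equation for a rectangular channel, y₂/y₁ = ½[√(1 + 8Fr₁²) − 1] = ½[√70.86 − 1] = 3.71.
y₂ = 3.71 × 0.227 = 0.842 m.

y₂ = 0.842 m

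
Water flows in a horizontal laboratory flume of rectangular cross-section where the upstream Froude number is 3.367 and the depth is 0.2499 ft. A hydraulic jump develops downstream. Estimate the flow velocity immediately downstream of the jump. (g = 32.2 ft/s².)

V₂ = 2.227 ft/s

Fr₁ = 3.367 (given).
By Bélanger, y₂/y₁ = ½[√(1 + 8Fr₁²) − 1] = ½[√91.694 − 1] = 4.288.
y₂ = 4.288 × 0.2499 = 1.072 ft.
V₁ = Fr₁·√(g·y₁) = 3.367×√(32.2×0.2499) = 9.551 ft/s; q = V₁·y₁ = 2.387 ft²/s.
V₂ = q/y₂ = 2.387/1.072 = 2.227 ft/s.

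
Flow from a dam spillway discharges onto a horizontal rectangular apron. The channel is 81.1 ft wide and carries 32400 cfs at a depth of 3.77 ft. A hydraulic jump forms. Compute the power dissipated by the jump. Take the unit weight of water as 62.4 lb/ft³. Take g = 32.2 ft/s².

q = Q/b = 32400/81.1 = 400 ft²/s; V₁ = q/y₁ = 106 ft/s. Fr₁ = V₁/√(g·y₁) = 9.62.
From the momentum equation for a rectangular channel, y₂/y₁ = ½[√(1 + 8Fr₁²) − 1] = ½[√741.0 − 1] = 13.1.
y₂ = 13.1 × 3.77 = 49.4 ft.
V₂ = q/y₂ = 400/49.4 = 8.08 ft/s. E₁ = y₁ + V₁²/2g = 178 ft; E₂ = y₂ + V₂²/2g = 50.4 ft. ΔE = E₁ − E₂ = 128 ft.
P = γ·Q·ΔE/550 = 62.4 × 32400 × 128 / 550 = 469416 hp.

P = 469416 hp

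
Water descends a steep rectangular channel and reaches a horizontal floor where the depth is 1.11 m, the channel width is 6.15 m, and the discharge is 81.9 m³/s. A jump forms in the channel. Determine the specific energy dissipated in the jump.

ΔE = 2.93 m

q = Q/b = 81.9/6.15 = 13.3 m²/s; V₁ = q/y₁ = 12.0 m/s. Fr₁ = V₁/√(g·y₁) = 3.64.
By Bélanger, y₂/y₁ = ½[√(1 + 8Fr₁²) − 1] = ½[√106.7 − 1] = 4.67.
y₂ = 4.67 × 1.11 = 5.18 m.
Head loss: ΔE = (y₂ − y₁)³/(4y₁y₂) = (5.18 − 1.11)³/(4×1.11×5.18) = 67.4/23.0 = 2.93 m.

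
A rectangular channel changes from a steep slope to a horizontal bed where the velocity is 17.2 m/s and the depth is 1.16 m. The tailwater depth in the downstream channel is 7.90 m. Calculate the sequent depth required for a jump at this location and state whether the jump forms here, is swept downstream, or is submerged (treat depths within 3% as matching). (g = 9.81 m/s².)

Fr₁ = V₁/√(g·y₁) = 17.2/√(9.81×1.16) = 5.10.
Sequent-depth ratio: y₂/y₁ = ½[√(1 + 8Fr₁²) − 1] = ½[√209.0 − 1] = 6.73.
y₂ = 6.73 × 1.16 = 7.80 m.
Tailwater y_tw = 7.90 m: y_tw ≈ y₂, so the jump forms here.

y₂ = 7.80 m; the jump forms here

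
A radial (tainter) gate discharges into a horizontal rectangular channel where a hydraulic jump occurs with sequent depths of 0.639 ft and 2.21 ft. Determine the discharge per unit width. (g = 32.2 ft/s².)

For a rectangular channel the momentum equation gives q² = ½·g·y₁·y₂·(y₁ + y₂) = ½×32.2×0.639×2.21×2.85 = 64.8.
q = √64.8 = 8.05 ft²/s.

q = 8.05 ft²/s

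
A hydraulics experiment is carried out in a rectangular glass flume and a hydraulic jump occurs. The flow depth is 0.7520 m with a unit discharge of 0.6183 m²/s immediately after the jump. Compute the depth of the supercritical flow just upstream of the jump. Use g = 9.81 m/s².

V₂ = q/y₂ = 0.6183/0.7520 = 0.8222 m/s; Fr₂ = V₂/√(g·y₂) = 0.3027.
The Bélanger relation is symmetric: y₁/y₂ = ½[√(1 + 8Fr₂²) − 1] = ½[√1.7331 − 1] = 0.1582.
y₁ = 0.1582 × 0.7520 = 0.1190 m.

y₁ = 0.1190 m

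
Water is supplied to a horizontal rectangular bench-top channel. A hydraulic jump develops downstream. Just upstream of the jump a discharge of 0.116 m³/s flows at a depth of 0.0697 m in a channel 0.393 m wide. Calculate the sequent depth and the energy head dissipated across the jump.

q = Q/b = 0.116/0.393 = 0.295 m²/s; V₁ = q/y₁ = 4.23 m/s. Fr₁ = V₁/√(g·y₁) = 5.12.
Conjugate-depth relation: y₂/y₁ = ½[√(1 + 8Fr₁²) − 1] = ½[√210.8 − 1] = 6.76.
y₂ = 6.76 × 0.0697 = 0.471 m.
Head loss: ΔE = (y₂ − y₁)³/(4y₁y₂) = (0.471 − 0.0697)³/(4×0.0697×0.471) = 0.0647/0.131 = 0.493 m.

y₂ = 0.471 m; ΔE = 0.493 m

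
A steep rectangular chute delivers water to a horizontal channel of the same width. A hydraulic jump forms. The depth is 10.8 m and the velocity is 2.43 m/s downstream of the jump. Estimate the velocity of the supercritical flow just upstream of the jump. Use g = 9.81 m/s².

V₁ = 24.0 m/s

Fr₂ = V₂/√(g·y₂) = 2.43/√(9.81×10.8) = 0.236.
Since the conjugate-depth ratio holds either way, y₁/y₂ = ½[√(1 + 8Fr₂²) − 1] = ½[√1.446 − 1] = 0.101.
y₁ = 0.101 × 10.8 = 1.09 m.
V₁ = q/y₁ = 26.2/1.09 = 24.0 m/s.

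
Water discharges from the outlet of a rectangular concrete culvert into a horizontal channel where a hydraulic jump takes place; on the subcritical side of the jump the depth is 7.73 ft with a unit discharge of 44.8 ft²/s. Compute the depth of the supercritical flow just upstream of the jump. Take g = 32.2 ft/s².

y₁ = 1.71 ft

V₂ = q/y₂ = 44.8/7.73 = 5.80 ft/s; Fr₂ = V₂/√(g·y₂) = 0.367.
Since the conjugate-depth ratio holds either way, y₁/y₂ = ½[√(1 + 8Fr₂²) − 1] = ½[√2.080 − 1] = 0.221.
y₁ = 0.221 × 7.73 = 1.71 ft.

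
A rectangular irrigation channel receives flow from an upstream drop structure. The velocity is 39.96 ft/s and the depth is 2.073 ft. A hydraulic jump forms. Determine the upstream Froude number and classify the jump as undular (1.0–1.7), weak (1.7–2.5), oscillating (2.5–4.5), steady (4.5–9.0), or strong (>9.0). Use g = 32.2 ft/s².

Fr₁ = 4.891; steady jump

Fr₁ = V₁/√(g·y₁) = 39.96/√(32.2×2.073) = 4.891.
Fr₁ = 4.891 lies in the steady range.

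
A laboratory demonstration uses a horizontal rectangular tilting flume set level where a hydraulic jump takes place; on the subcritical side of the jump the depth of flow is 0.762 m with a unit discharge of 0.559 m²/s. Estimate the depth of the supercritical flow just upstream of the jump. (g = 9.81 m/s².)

V₂ = q/y₂ = 0.559/0.762 = 0.734 m/s; Fr₂ = V₂/√(g·y₂) = 0.268.
From the momentum equation (using Fr₂), y₁/y₂ = ½[√(1 + 8Fr₂²) − 1] = ½[√1.576 − 1] = 0.128.
y₁ = 0.128 × 0.762 = 0.0973 m.

y₁ = 0.0973 m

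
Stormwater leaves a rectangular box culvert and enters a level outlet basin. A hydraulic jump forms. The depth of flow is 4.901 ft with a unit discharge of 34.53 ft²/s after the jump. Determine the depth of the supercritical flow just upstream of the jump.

y₁ = 2.145 ft

V₂ = q/y₂ = 34.53/4.901 = 7.046 ft/s; Fr₂ = V₂/√(g·y₂) = 0.5608.
From the momentum equation (using Fr₂), y₁/y₂ = ½[√(1 + 8Fr₂²) − 1] = ½[√3.5164 − 1] = 0.4376.
y₁ = 0.4376 × 4.901 = 2.145 ft.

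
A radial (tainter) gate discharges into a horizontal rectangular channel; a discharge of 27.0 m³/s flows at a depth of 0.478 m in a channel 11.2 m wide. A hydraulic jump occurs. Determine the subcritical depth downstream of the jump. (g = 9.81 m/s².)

q = Q/b = 27.0/11.2 = 2.41 m²/s; V₁ = q/y₁ = 5.04 m/s. Fr₁ = V₁/√(g·y₁) = 2.33.
From the momentum equation for a rectangular channel, y₂/y₁ = ½[√(1 + 8Fr₁²) − 1] = ½[√44.39 − 1] = 2.83.
y₂ = 2.83 × 0.478 = 1.35 m.

y₂ = 1.35 m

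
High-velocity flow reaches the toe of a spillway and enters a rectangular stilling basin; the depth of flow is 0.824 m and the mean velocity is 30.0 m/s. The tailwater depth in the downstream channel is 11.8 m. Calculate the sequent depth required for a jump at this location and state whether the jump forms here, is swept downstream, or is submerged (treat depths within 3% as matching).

y₂ = 11.9 m; the jump forms here

Fr₁ = V₁/√(g·y₁) = 30.0/√(9.81×0.824) = 10.6.
Bélanger equation: y₂/y₁ = ½[√(1 + 8Fr₁²) − 1] = ½[√891.7 − 1] = 14.4.
y₂ = 14.4 × 0.824 = 11.9 m.
Tailwater y_tw = 11.8 m: y_tw ≈ y₂, so the jump forms here.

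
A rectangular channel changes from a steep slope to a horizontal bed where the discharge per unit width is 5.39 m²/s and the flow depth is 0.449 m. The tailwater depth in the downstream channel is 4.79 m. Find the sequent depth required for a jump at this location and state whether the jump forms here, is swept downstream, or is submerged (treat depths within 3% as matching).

V₁ = q/y₁ = 5.39/0.449 = 12.0 m/s. Fr₁ = V₁/√(g·y₁) = 12.0/√(9.81×0.449) = 5.72.
Conjugate-depth relation: y₂/y₁ = ½[√(1 + 8Fr₁²) − 1] = ½[√262.7 − 1] = 7.60.
y₂ = 7.60 × 0.449 = 3.41 m.
Tailwater y_tw = 4.79 m: y_tw > y₂, so the jump is submerged.

y₂ = 3.41 m; the jump is submerged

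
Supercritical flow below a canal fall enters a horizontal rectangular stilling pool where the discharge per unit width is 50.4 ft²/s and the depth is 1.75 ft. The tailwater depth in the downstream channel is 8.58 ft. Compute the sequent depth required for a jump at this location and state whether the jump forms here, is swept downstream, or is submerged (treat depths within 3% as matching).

V₁ = q/y₁ = 50.4/1.75 = 28.8 ft/s. Fr₁ = V₁/√(g·y₁) = 28.8/√(32.2×1.75) = 3.84.
Sequent-depth ratio: y₂/y₁ = ½[√(1 + 8Fr₁²) − 1] = ½[√118.8 − 1] = 4.95.
y₂ = 4.95 × 1.75 = 8.66 ft.
Tailwater y_tw = 8.58 ft: y_tw ≈ y₂, so the jump forms here.

y₂ = 8.66 ft; the jump forms here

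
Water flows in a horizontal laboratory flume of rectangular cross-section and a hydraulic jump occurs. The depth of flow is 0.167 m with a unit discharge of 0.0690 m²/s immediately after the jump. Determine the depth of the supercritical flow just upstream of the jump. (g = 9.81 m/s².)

V₂ = q/y₂ = 0.0690/0.167 = 0.413 m/s; Fr₂ = V₂/√(g·y₂) = 0.323.
The Bélanger relation is symmetric: y₁/y₂ = ½[√(1 + 8Fr₂²) − 1] = ½[√1.834 − 1] = 0.177.
y₁ = 0.177 × 0.167 = 0.0296 m.

y₁ = 0.0296 m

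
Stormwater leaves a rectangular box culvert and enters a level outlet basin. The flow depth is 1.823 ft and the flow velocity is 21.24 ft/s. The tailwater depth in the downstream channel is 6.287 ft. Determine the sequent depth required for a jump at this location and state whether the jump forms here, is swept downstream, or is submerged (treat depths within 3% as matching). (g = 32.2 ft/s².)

Fr₁ = V₁/√(g·y₁) = 21.24/√(32.2×1.823) = 2.772.
From the momentum equation for a rectangular channel, y₂/y₁ = ½[√(1 + 8Fr₁²) − 1] = ½[√62.483 − 1] = 3.452.
y₂ = 3.452 × 1.823 = 6.294 ft.
Tailwater y_tw = 6.287 ft: y_tw ≈ y₂, so the jump forms here.

y₂ = 6.294 ft; the jump forms here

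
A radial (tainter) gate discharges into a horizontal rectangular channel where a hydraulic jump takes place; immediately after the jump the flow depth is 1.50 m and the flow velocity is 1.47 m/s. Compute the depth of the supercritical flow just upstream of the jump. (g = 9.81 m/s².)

Fr₂ = V₂/√(g·y₂) = 1.47/√(9.81×1.50) = 0.383.
Since the conjugate-depth ratio holds either way, y₁/y₂ = ½[√(1 + 8Fr₂²) − 1] = ½[√2.175 − 1] = 0.237.
y₁ = 0.237 × 1.50 = 0.356 m.

y₁ = 0.356 m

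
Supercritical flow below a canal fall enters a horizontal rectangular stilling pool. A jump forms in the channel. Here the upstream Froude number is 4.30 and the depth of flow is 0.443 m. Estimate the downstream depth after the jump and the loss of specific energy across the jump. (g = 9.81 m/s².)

y₂ = 2.48 m; ΔE = 1.93 m

Fr₁ = 4.30 (given).
Bélanger equation: y₂/y₁ = ½[√(1 + 8Fr₁²) − 1] = ½[√148.9 − 1] = 5.60.
y₂ = 5.60 × 0.443 = 2.48 m.
Head loss: ΔE = (y₂ − y₁)³/(4y₁y₂) = (2.48 − 0.443)³/(4×0.443×2.48) = 8.47/4.40 = 1.93 m.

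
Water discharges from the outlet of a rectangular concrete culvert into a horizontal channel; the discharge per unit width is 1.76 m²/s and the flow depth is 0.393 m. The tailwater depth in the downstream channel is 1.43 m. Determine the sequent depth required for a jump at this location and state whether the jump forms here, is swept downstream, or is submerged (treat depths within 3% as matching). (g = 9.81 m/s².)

V₁ = q/y₁ = 1.76/0.393 = 4.48 m/s. Fr₁ = V₁/√(g·y₁) = 4.48/√(9.81×0.393) = 2.28.
Sequent-depth ratio: y₂/y₁ = ½[√(1 + 8Fr₁²) − 1] = ½[√42.62 − 1] = 2.76.
y₂ = 2.76 × 0.393 = 1.09 m.
Tailwater y_tw = 1.43 m: y_tw > y₂, so the jump is submerged.

y₂ = 1.09 m; the jump is submerged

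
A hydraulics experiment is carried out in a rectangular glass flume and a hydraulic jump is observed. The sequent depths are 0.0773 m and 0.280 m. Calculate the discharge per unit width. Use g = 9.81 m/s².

q = 0.195 m²/s

For a rectangular channel the momentum equation gives q² = ½·g·y₁·y₂·(y₁ + y₂) = ½×9.81×0.0773×0.280×0.357 = 0.0379.
q = √0.0379 = 0.195 m²/s.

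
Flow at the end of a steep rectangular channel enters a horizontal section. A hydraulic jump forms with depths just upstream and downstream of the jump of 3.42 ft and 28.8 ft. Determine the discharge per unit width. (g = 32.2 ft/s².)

q = 226 ft²/s

For a rectangular channel the momentum equation gives q² = ½·g·y₁·y₂·(y₁ + y₂) = ½×32.2×3.42×28.8×32.2 = 51094.
q = √51094 = 226 ft²/s.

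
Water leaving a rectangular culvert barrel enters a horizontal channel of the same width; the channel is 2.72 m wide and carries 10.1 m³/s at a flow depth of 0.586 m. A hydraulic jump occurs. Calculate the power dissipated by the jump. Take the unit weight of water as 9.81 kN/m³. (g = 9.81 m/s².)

q = Q/b = 10.1/2.72 = 3.71 m²/s; V₁ = q/y₁ = 6.34 m/s. Fr₁ = V₁/√(g·y₁) = 2.64.
Sequent-depth ratio: y₂/y₁ = ½[√(1 + 8Fr₁²) − 1] = ½[√56.88 − 1] = 3.27.
y₂ = 3.27 × 0.586 = 1.92 m.
Head loss: ΔE = (y₂ − y₁)³/(4y₁y₂) = (1.92 − 0.586)³/(4×0.586×1.92) = 2.36/4.49 = 0.524 m.
P = γ·Q·ΔE = 9.81 × 10.1 × 0.524 = 52.0 kW.

P = 52.0 kW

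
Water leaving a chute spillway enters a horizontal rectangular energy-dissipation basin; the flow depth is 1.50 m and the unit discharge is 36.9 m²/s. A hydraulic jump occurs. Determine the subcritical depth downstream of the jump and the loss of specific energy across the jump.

V₁ = q/y₁ = 36.9/1.50 = 24.6 m/s. Fr₁ = V₁/√(g·y₁) = 24.6/√(9.81×1.50) = 6.41.
Bélanger equation: y₂/y₁ = ½[√(1 + 8Fr₁²) − 1] = ½[√330.0 − 1] = 8.58.
y₂ = 8.58 × 1.50 = 12.9 m.
Head loss: ΔE = (y₂ − y₁)³/(4y₁y₂) = (12.9 − 1.50)³/(4×1.50×12.9) = 1472/77.2 = 19.1 m.

y₂ = 12.9 m; ΔE = 19.1 m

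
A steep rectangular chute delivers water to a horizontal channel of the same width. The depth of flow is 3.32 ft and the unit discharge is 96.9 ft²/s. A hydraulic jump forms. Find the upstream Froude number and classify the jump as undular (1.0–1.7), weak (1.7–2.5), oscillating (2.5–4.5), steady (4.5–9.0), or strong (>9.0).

Fr₁ = 2.82; oscillating jump

V₁ = q/y₁ = 96.9/3.32 = 29.2 ft/s. Fr₁ = V₁/√(g·y₁) = 29.2/√(32.2×3.32) = 2.82.
Fr₁ = 2.82 lies in the oscillating range.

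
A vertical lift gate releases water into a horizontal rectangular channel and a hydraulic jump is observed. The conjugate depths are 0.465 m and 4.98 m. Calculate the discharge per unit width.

q = 7.86 m²/s

For a rectangular channel the momentum equation gives q² = ½·g·y₁·y₂·(y₁ + y₂) = ½×9.81×0.465×4.98×5.45 = 61.8.
q = √61.8 = 7.86 m²/s.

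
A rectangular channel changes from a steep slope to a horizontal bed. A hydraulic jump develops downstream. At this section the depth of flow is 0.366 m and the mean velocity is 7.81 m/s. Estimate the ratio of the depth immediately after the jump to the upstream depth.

y₂/y₁ = 5.35

Fr₁ = V₁/√(g·y₁) = 7.81/√(9.81×0.366) = 4.12.
By Bélanger, y₂/y₁ = ½[√(1 + 8Fr₁²) − 1] = ½[√136.9 − 1] = 5.35.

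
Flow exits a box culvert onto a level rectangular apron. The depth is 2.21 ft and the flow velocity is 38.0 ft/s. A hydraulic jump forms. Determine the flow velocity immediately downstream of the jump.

V₂ = 6.45 ft/s

Fr₁ = V₁/√(g·y₁) = 38.0/√(32.2×2.21) = 4.50.
From the momentum equation for a rectangular channel, y₂/y₁ = ½[√(1 + 8Fr₁²) − 1] = ½[√163.3 − 1] = 5.89.
y₂ = 5.89 × 2.21 = 13.0 ft.
q = V₁·y₁ = 38.0 × 2.21 = 84.0 ft²/s.
V₂ = q/y₂ = 84.0/13.0 = 6.45 ft/s.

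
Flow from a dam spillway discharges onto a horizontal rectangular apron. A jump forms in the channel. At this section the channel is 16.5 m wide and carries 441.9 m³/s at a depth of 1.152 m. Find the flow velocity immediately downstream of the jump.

V₂ = 2.502 m/s

q = Q/b = 441.9/16.5 = 26.78 m²/s; V₁ = q/y₁ = 23.25 m/s. Fr₁ = V₁/√(g·y₁) = 6.916.
By Bélanger, y₂/y₁ = ½[√(1 + 8Fr₁²) − 1] = ½[√383.60 − 1] = 9.293.
y₂ = 9.293 × 1.152 = 10.71 m.
V₂ = q/y₂ = 26.78/10.71 = 2.502 m/s.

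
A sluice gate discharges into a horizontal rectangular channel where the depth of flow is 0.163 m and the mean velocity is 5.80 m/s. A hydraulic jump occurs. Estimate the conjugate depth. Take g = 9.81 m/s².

Fr₁ = V₁/√(g·y₁) = 5.80/√(9.81×0.163) = 4.59.
By Bélanger, y₂/y₁ = ½[√(1 + 8Fr₁²) − 1] = ½[√169.3 − 1] = 6.01.
y₂ = 6.01 × 0.163 = 0.979 m.

y₂ = 0.979 m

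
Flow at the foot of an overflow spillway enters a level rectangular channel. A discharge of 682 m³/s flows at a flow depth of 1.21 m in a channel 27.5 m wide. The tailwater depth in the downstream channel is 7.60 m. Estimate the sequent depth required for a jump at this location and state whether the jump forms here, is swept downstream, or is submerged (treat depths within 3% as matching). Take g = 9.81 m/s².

q = Q/b = 682/27.5 = 24.8 m²/s; V₁ = q/y₁ = 20.5 m/s. Fr₁ = V₁/√(g·y₁) = 5.95.
From the momentum equation for a rectangular channel, y₂/y₁ = ½[√(1 + 8Fr₁²) − 1] = ½[√284.1 − 1] = 7.93.
y₂ = 7.93 × 1.21 = 9.59 m.
Tailwater y_tw = 7.60 m: y_tw < y₂, so the jump is swept downstream.

y₂ = 9.59 m; the jump is swept downstream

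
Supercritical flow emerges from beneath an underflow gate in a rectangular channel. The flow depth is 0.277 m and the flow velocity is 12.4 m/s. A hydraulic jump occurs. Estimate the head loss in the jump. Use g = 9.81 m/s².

ΔE = 5.23 m

Fr₁ = V₁/√(g·y₁) = 12.4/√(9.81×0.277) = 7.52.
From the momentum equation for a rectangular channel, y₂/y₁ = ½[√(1 + 8Fr₁²) − 1] = ½[√453.7 − 1] = 10.1.
y₂ = 10.1 × 0.277 = 2.81 m.
q = V₁·y₁ = 12.4 × 0.277 = 3.43 m²/s. V₂ = q/y₂ = 3.43/2.81 = 1.22 m/s. E₁ = y₁ + V₁²/2g = 8.11 m; E₂ = y₂ + V₂²/2g = 2.89 m. ΔE = E₁ − E₂ = 5.23 m.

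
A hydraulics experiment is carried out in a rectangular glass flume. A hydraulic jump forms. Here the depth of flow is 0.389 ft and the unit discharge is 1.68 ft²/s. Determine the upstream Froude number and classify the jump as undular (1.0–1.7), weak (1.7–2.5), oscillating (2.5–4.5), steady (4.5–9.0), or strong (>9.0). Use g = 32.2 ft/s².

V₁ = q/y₁ = 1.68/0.389 = 4.32 ft/s. Fr₁ = V₁/√(g·y₁) = 4.32/√(32.2×0.389) = 1.22.
Fr₁ = 1.22 lies in the undular range.

Fr₁ = 1.22; undular jump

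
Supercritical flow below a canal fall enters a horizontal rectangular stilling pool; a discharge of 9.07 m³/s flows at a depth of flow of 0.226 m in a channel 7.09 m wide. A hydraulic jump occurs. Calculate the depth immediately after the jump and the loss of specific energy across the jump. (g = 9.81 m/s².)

q = Q/b = 9.07/7.09 = 1.28 m²/s; V₁ = q/y₁ = 5.66 m/s. Fr₁ = V₁/√(g·y₁) = 3.80.
By Bélanger, y₂/y₁ = ½[√(1 + 8Fr₁²) − 1] = ½[√116.6 − 1] = 4.90.
y₂ = 4.90 × 0.226 = 1.11 m.
V₂ = q/y₂ = 1.28/1.11 = 1.16 m/s. E₁ = y₁ + V₁²/2g = 1.86 m; E₂ = y₂ + V₂²/2g = 1.18 m. ΔE = E₁ − E₂ = 0.684 m.

y₂ = 1.11 m; ΔE = 0.684 m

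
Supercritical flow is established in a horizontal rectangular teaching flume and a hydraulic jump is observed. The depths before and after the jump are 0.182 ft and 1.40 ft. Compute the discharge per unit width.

q = 2.55 ft²/s

For a rectangular channel the momentum equation gives q² = ½·g·y₁·y₂·(y₁ + y₂) = ½×32.2×0.182×1.40×1.58 = 6.49.
q = √6.49 = 2.55 ft²/s.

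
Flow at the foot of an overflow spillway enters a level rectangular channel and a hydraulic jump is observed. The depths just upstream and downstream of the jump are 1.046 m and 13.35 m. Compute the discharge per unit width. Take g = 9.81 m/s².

q = 31.40 m²/s

For a rectangular channel the momentum equation gives q² = ½·g·y₁·y₂·(y₁ + y₂) = ½×9.81×1.046×13.35×14.40 = 986.0.
q = √986.0 = 31.40 m²/s.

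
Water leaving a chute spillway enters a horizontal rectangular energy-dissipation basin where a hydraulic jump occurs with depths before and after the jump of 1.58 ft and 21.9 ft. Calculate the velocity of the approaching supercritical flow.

For a rectangular channel the momentum equation gives q² = ½·g·y₁·y₂·(y₁ + y₂) = ½×32.2×1.58×21.9×23.5 = 13081.
q = √13081 = 114 ft²/s.
V₁ = q/y₁ = 114/1.58 = 72.4 ft/s.

V₁ = 72.4 ft/s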